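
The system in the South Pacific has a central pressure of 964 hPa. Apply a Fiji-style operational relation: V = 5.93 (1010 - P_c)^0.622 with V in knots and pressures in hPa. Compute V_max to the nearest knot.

ΔP = 1010 − 964 = 46 hPa.
46^0.622 ≈ 10.820.
V ≈ 5.93 × 10.820 ≈ 64.2 kt.

64 kt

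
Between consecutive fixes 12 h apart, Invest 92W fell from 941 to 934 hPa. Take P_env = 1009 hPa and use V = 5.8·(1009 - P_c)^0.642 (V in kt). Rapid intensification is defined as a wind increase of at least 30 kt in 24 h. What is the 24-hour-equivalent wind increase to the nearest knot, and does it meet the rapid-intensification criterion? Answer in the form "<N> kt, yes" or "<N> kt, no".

V₁: ΔP = 68, V ≈ 5.8 × 68^0.642 ≈ 87.08 kt.
V₂: ΔP = 75, V ≈ 5.8 × 75^0.642 ≈ 92.73 kt.
ΔV over 12 h = 5.65 kt → 24 h equivalent = 5.65 × 24/12 ≈ 11.30 kt.
11 kt < 30 kt ⇒ not rapid intensification.

11 kt, no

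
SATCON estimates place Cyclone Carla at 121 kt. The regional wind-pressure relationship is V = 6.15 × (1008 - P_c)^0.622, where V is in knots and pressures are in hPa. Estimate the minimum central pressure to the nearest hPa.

888 hPa

ΔP = (V / 6.15)^(1/0.622) = (121/6.15)^1.608.
121/6.15 = 19.675; 19.675^1.608 ≈ 120.29 hPa.
P_c = 1008 − 120.29 = 887.71 ≈ 888 hPa.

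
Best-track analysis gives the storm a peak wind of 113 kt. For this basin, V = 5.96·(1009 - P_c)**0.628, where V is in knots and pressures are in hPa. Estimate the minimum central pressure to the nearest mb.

ΔP = (V / 5.96)^(1/0.628) = (113/5.96)^1.592.
113/5.96 = 18.960; 18.960^1.592 ≈ 108.33 mb.
P_c = 1009 − 108.33 = 900.67 ≈ 901 mb.

901 mb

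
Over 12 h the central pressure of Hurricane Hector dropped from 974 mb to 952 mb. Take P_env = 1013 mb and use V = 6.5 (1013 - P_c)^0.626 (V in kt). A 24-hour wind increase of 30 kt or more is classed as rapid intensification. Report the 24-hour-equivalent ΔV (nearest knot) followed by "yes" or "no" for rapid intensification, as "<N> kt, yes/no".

42 kt, yes

V₁: ΔP = 39, V ≈ 6.5 × 39^0.626 ≈ 64.41 kt.
V₂: ΔP = 61, V ≈ 6.5 × 61^0.626 ≈ 85.22 kt.
ΔV over 12 h = 20.81 kt → 24 h equivalent = 20.81 × 24/12 ≈ 41.62 kt.
42 kt ≥ 30 kt ⇒ rapid intensification.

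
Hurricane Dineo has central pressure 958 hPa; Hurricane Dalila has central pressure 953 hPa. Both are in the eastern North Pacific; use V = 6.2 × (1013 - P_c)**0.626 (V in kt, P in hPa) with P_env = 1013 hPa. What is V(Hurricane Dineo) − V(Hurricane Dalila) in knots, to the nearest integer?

-4 kt

Hurricane Dineo: ΔP = 55; V ≈ 6.2 × 55^0.626 ≈ 76.18 kt.
Hurricane Dalila: ΔP = 60; V ≈ 6.2 × 60^0.626 ≈ 80.45 kt.
Difference ≈ 76.18 − 80.45 = -4.27 → -4 kt.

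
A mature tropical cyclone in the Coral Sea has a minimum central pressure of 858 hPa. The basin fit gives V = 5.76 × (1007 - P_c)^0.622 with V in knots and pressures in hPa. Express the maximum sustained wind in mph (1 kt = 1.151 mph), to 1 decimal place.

ΔP = 1007 − 858 = 149 hPa.
V ≈ 5.76 × 149^0.622 = 5.76 × 22.476 ≈ 129.463 kt.
129.463 × 1.151 ≈ 149.01 mph → 149.0 mph.

149.0 mph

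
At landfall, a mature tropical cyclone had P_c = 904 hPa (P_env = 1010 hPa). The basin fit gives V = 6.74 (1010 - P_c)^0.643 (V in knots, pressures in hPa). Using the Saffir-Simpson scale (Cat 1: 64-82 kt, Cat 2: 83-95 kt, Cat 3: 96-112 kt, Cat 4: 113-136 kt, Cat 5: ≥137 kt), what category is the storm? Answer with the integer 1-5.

ΔP = 1010 − 904 = 106 hPa.
V ≈ 6.74 × 106^0.643 = 6.74 × 20.06 ≈ 135 kt.
135 kt falls in the Category 4 band.

4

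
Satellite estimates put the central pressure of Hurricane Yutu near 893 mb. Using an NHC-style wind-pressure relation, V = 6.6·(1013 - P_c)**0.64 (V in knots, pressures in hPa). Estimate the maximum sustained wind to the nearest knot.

141 kt

ΔP = 1013 − 893 = 120 mb.
120^0.64 ≈ 21.413.
V ≈ 6.6 × 21.413 ≈ 141.3 kt.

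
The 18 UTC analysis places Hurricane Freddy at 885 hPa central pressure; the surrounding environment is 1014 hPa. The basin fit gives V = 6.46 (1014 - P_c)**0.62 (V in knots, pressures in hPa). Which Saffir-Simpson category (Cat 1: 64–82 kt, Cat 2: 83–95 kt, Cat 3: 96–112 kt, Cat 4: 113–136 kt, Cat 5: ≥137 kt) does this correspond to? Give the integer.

4

ΔP = 1014 − 885 = 129 hPa.
V ≈ 6.46 × 129^0.62 = 6.46 × 20.35 ≈ 131 kt.
131 kt falls in the Category 4 band.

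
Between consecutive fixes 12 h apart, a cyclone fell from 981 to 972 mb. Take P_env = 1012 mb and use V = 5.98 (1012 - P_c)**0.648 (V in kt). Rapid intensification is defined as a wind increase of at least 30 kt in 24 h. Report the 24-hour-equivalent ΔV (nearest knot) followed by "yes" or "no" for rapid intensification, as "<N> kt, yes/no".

20 kt, no

V₁: ΔP = 31, V ≈ 5.98 × 31^0.648 ≈ 55.35 kt.
V₂: ΔP = 40, V ≈ 5.98 × 40^0.648 ≈ 65.29 kt.
ΔV over 12 h = 9.94 kt → 24 h equivalent = 9.94 × 24/12 ≈ 19.88 kt.
20 kt < 30 kt ⇒ not rapid intensification.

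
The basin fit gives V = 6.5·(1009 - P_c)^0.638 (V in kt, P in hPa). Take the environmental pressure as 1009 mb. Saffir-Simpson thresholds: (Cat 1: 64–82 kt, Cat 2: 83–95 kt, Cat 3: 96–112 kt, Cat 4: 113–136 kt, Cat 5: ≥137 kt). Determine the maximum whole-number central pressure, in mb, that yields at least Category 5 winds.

890 mb

Category 5 begins at V = 137 kt.
Required ΔP = (137/6.5)^(1/0.638) = 21.077^1.567 ≈ 118.83 mb.
P_c ≤ 1009 − 118.83 = 890.17, so the highest integer P_c is 890 mb.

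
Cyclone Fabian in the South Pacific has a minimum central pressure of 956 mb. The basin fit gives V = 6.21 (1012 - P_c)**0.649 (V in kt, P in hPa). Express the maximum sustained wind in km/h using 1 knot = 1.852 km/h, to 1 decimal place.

156.8 km/h

ΔP = 1012 − 956 = 56 mb.
V ≈ 6.21 × 56^0.649 = 6.21 × 13.632 ≈ 84.658 kt.
84.658 × 1.852 ≈ 156.79 km/h → 156.8 km/h.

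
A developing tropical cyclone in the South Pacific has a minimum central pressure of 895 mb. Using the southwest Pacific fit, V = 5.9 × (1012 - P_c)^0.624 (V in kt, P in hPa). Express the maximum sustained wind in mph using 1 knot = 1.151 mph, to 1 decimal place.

ΔP = 1012 − 895 = 117 mb.
V ≈ 5.9 × 117^0.624 = 5.9 × 19.523 ≈ 115.186 kt.
115.186 × 1.151 ≈ 132.58 mph → 132.6 mph.

132.6 mph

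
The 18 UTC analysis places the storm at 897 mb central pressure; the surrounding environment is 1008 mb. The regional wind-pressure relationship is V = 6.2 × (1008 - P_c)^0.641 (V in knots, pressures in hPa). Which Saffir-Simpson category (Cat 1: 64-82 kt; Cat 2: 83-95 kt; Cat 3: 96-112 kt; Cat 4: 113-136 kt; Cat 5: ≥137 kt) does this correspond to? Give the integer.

4

ΔP = 1008 − 897 = 111 mb.
V ≈ 6.2 × 111^0.641 = 6.2 × 20.47 ≈ 127 kt.
127 kt falls in the Category 4 band.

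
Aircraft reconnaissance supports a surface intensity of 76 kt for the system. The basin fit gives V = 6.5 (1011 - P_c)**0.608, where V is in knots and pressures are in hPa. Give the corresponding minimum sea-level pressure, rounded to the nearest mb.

954 mb

ΔP = (V / 6.5)^(1/0.608) = (76/6.5)^1.645.
76/6.5 = 11.692; 11.692^1.645 ≈ 57.07 mb.
P_c = 1011 − 57.07 = 953.93 ≈ 954 mb.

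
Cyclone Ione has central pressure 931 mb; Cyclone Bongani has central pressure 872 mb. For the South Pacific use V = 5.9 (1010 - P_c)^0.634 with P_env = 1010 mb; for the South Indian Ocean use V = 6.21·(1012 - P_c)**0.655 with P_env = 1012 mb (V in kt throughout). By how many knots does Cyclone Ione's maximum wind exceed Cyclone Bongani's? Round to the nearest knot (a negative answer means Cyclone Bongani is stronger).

-64 kt

Cyclone Ione: ΔP = 79; V ≈ 5.9 × 79^0.634 ≈ 94.18 kt.
Cyclone Bongani: ΔP = 140; V ≈ 6.21 × 140^0.655 ≈ 158.05 kt.
Difference ≈ 94.18 − 158.05 = -63.87 → -64 kt.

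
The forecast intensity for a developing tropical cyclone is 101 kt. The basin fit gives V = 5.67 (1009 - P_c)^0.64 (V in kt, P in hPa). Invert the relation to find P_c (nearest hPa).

919 hPa

ΔP = (V / 5.67)^(1/0.64) = (101/5.67)^1.562.
101/5.67 = 17.813; 17.813^1.562 ≈ 90.01 hPa.
P_c = 1009 − 90.01 = 918.99 ≈ 919 hPa.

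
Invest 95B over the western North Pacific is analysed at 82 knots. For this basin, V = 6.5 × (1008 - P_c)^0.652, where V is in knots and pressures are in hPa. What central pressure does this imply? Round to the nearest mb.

ΔP = (V / 6.5)^(1/0.652) = (82/6.5)^1.534.
82/6.5 = 12.615; 12.615^1.534 ≈ 48.81 mb.
P_c = 1008 − 48.81 = 959.19 ≈ 959 mb.

959 mb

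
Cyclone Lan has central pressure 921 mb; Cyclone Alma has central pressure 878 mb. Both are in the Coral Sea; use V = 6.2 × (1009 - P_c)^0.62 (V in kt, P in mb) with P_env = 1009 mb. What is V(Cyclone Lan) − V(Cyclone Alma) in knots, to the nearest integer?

-28 kt

Cyclone Lan: ΔP = 88; V ≈ 6.2 × 88^0.62 ≈ 99.53 kt.
Cyclone Alma: ΔP = 131; V ≈ 6.2 × 131^0.62 ≈ 127.38 kt.
Difference ≈ 99.53 − 127.38 = -27.85 → -28 kt.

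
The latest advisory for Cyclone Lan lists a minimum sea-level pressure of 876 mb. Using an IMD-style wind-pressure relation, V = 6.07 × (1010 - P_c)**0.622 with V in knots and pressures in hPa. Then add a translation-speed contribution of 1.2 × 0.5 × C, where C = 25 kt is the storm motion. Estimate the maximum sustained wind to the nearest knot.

143 kt

ΔP = 1010 − 876 = 134 mb.
134^0.622 ≈ 21.041.
V ≈ 6.07 × 21.041 ≈ 127.7 kt.
Translation term: 1.2 × 0.5 × 25 = 15 kt.
Corrected V ≈ 142.7 kt → 143 kt.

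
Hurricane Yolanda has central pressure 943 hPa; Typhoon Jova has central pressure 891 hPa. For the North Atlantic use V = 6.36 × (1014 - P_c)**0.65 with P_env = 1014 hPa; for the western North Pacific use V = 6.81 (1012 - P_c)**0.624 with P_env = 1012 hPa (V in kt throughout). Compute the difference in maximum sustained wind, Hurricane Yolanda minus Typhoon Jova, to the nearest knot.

-34 kt

Hurricane Yolanda: ΔP = 71; V ≈ 6.36 × 71^0.65 ≈ 101.57 kt.
Typhoon Jova: ΔP = 121; V ≈ 6.81 × 121^0.624 ≈ 135.77 kt.
Difference ≈ 101.57 − 135.77 = -34.20 → -34 kt.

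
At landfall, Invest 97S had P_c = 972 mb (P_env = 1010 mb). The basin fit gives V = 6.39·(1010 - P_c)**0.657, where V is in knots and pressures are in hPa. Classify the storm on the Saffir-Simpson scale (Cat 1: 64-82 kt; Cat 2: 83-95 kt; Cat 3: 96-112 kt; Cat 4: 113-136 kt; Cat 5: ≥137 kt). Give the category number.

1

ΔP = 1010 − 972 = 38 mb.
V ≈ 6.39 × 38^0.657 = 6.39 × 10.91 ≈ 70 kt.
70 kt falls in the Category 1 band.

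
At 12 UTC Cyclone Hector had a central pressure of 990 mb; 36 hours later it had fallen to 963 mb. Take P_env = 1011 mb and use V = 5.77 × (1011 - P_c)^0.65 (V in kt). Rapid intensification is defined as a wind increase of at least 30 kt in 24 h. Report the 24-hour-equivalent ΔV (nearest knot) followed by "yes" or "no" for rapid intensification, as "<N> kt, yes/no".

20 kt, no

V₁: ΔP = 21, V ≈ 5.77 × 21^0.65 ≈ 41.75 kt.
V₂: ΔP = 48, V ≈ 5.77 × 48^0.65 ≈ 71.45 kt.
ΔV over 36 h = 29.70 kt → 24 h equivalent = 29.70 × 24/36 ≈ 19.80 kt.
20 kt < 30 kt ⇒ not rapid intensification.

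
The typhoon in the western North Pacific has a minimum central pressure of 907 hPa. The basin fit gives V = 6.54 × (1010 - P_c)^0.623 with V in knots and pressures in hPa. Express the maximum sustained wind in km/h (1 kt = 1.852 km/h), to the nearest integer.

217 km/h

ΔP = 1010 − 907 = 103 hPa.
V ≈ 6.54 × 103^0.623 = 6.54 × 17.947 ≈ 117.375 kt.
117.375 × 1.852 ≈ 217.38 km/h → 217 km/h.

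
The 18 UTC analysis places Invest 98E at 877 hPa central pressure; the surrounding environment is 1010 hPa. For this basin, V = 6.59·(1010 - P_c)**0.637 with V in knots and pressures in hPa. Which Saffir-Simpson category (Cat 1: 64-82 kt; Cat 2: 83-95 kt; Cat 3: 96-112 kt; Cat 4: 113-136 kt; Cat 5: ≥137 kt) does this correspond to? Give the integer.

5

ΔP = 1010 − 877 = 133 hPa.
V ≈ 6.59 × 133^0.637 = 6.59 × 22.54 ≈ 149 kt.
149 kt falls in the Category 5 band.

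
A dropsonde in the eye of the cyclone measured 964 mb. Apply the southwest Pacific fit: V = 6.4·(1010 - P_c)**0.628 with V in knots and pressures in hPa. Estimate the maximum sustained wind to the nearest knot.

ΔP = 1010 − 964 = 46 mb.
46^0.628 ≈ 11.072.
V ≈ 6.4 × 11.072 ≈ 70.9 kt.

71 kt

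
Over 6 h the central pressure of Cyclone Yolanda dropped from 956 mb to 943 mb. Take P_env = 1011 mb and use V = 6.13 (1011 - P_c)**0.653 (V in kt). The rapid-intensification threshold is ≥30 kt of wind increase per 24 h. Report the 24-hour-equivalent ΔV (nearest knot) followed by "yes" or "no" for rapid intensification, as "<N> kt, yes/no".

V₁: ΔP = 55, V ≈ 6.13 × 55^0.653 ≈ 83.93 kt.
V₂: ΔP = 68, V ≈ 6.13 × 68^0.653 ≈ 96.40 kt.
ΔV over 6 h = 12.47 kt → 24 h equivalent = 12.47 × 24/6 ≈ 49.88 kt.
50 kt ≥ 30 kt ⇒ rapid intensification.

50 kt, yes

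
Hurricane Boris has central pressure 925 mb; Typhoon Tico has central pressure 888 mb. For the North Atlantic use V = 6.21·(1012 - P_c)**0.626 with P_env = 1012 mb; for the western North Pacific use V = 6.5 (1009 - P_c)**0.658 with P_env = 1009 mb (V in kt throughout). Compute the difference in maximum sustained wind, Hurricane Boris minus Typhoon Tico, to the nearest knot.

-51 kt

Hurricane Boris: ΔP = 87; V ≈ 6.21 × 87^0.626 ≈ 101.68 kt.
Typhoon Tico: ΔP = 121; V ≈ 6.5 × 121^0.658 ≈ 152.54 kt.
Difference ≈ 101.68 − 152.54 = -50.86 → -51 kt.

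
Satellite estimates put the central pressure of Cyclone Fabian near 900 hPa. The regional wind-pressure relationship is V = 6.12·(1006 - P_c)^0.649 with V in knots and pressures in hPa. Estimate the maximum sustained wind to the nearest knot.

ΔP = 1006 − 900 = 106 hPa.
106^0.649 ≈ 20.626.
V ≈ 6.12 × 20.626 ≈ 126.2 kt.

126 kt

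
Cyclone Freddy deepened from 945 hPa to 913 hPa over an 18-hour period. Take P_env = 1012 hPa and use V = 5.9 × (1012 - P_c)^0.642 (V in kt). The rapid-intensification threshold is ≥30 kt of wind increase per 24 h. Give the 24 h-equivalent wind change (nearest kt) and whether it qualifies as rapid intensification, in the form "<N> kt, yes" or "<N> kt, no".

V₁: ΔP = 67, V ≈ 5.9 × 67^0.642 ≈ 87.74 kt.
V₂: ΔP = 99, V ≈ 5.9 × 99^0.642 ≈ 112.73 kt.
ΔV over 18 h = 24.99 kt → 24 h equivalent = 24.99 × 24/18 ≈ 33.32 kt.
33 kt ≥ 30 kt ⇒ rapid intensification.

33 kt, yes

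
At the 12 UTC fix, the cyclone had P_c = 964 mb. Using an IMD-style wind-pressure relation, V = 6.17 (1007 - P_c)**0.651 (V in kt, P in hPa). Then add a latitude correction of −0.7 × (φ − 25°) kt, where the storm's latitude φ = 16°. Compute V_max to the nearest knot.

ΔP = 1007 − 964 = 43 mb.
43^0.651 ≈ 11.571.
V ≈ 6.17 × 11.571 ≈ 71.4 kt.
Latitude correction: −0.7 × (16 − 25) = 6.3 kt.
Corrected V ≈ 77.7 kt → 78 kt.

78 kt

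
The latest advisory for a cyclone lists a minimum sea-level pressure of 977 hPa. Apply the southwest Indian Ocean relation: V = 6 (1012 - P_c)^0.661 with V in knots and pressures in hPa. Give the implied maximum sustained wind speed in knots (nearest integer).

63 kt

ΔP = 1012 − 977 = 35 hPa.
35^0.661 ≈ 10.486.
V ≈ 6 × 10.486 ≈ 62.9 kt.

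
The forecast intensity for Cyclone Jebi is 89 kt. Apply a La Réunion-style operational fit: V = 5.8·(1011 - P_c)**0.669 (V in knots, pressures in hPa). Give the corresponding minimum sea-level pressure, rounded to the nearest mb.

952 mb

ΔP = (V / 5.8)^(1/0.669) = (89/5.8)^1.495.
89/5.8 = 15.345; 15.345^1.495 ≈ 59.26 mb.
P_c = 1011 − 59.26 = 951.74 ≈ 952 mb.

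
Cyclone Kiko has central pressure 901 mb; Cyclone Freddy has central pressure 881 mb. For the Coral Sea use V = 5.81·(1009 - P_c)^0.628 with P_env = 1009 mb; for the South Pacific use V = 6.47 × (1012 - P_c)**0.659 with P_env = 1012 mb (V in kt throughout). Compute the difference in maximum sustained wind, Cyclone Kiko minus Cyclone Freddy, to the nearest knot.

Cyclone Kiko: ΔP = 108; V ≈ 5.81 × 108^0.628 ≈ 109.94 kt.
Cyclone Freddy: ΔP = 131; V ≈ 6.47 × 131^0.659 ≈ 160.76 kt.
Difference ≈ 109.94 − 160.76 = -50.82 → -51 kt.

-51 kt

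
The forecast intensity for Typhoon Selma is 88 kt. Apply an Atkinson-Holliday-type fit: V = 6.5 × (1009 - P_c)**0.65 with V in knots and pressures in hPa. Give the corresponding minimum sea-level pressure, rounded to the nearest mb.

954 mb

ΔP = (V / 6.5)^(1/0.65) = (88/6.5)^1.538.
88/6.5 = 13.538; 13.538^1.538 ≈ 55.07 mb.
P_c = 1009 − 55.07 = 953.93 ≈ 954 mb.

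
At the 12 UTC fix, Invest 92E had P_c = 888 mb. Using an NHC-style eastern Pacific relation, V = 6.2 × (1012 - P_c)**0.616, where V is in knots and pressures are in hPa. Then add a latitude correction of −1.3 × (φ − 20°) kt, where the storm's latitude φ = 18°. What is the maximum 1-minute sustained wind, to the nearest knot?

ΔP = 1012 − 888 = 124 mb.
124^0.616 ≈ 19.478.
V ≈ 6.2 × 19.478 ≈ 120.8 kt.
Latitude correction: −1.3 × (18 − 20) = 2.6 kt.
Corrected V ≈ 123.4 kt → 123 kt.

123 kt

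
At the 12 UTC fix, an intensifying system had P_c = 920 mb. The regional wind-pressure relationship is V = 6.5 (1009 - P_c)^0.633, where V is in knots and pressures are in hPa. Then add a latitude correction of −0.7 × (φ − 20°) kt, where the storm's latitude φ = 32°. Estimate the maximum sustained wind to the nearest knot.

103 kt

ΔP = 1009 − 920 = 89 mb.
89^0.633 ≈ 17.138.
V ≈ 6.5 × 17.138 ≈ 111.4 kt.
Latitude correction: −0.7 × (32 − 20) = -8.4 kt.
Corrected V ≈ 103 kt → 103 kt.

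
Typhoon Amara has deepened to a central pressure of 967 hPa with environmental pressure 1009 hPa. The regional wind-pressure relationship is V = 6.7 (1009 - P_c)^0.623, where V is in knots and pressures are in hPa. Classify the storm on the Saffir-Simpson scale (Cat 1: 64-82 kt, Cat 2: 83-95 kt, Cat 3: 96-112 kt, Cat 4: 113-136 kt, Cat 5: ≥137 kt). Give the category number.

ΔP = 1009 − 967 = 42 hPa.
V ≈ 6.7 × 42^0.623 = 6.7 × 10.26 ≈ 69 kt.
69 kt falls in the Category 1 band.

1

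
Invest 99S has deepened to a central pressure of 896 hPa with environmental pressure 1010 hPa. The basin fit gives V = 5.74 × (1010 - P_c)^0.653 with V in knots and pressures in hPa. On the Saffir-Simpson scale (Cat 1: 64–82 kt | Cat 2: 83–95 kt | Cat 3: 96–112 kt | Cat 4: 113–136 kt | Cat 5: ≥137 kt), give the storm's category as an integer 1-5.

4

ΔP = 1010 − 896 = 114 hPa.
V ≈ 5.74 × 114^0.653 = 5.74 × 22.04 ≈ 126 kt.
126 kt falls in the Category 4 band.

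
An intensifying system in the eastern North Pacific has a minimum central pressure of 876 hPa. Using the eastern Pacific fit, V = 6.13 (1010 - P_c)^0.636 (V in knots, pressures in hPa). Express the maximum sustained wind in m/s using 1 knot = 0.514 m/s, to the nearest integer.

71 m/s

ΔP = 1010 − 876 = 134 hPa.
V ≈ 6.13 × 134^0.636 = 6.13 × 22.534 ≈ 138.134 kt.
138.134 × 0.514 ≈ 71.00 m/s → 71 m/s.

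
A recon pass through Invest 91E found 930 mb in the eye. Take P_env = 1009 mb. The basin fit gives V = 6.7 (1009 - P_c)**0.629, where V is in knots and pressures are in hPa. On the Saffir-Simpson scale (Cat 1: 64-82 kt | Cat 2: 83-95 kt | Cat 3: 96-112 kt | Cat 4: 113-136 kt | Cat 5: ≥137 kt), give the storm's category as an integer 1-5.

ΔP = 1009 − 930 = 79 mb.
V ≈ 6.7 × 79^0.629 = 6.7 × 15.62 ≈ 105 kt.
105 kt falls in the Category 3 band.

3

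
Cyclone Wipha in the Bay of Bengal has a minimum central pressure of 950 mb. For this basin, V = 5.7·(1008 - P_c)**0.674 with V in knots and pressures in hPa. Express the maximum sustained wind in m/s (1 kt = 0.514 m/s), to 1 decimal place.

45.2 m/s

ΔP = 1008 − 950 = 58 mb.
V ≈ 5.7 × 58^0.674 = 5.7 × 15.437 ≈ 87.988 kt.
87.988 × 0.514 ≈ 45.23 m/s → 45.2 m/s.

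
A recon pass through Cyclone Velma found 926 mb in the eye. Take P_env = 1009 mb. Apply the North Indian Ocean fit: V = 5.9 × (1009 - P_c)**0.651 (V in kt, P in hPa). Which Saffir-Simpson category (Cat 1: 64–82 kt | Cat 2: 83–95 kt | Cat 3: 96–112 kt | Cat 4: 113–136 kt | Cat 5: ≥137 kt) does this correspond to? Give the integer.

ΔP = 1009 − 926 = 83 mb.
V ≈ 5.9 × 83^0.651 = 5.9 × 17.75 ≈ 105 kt.
105 kt falls in the Category 3 band.

3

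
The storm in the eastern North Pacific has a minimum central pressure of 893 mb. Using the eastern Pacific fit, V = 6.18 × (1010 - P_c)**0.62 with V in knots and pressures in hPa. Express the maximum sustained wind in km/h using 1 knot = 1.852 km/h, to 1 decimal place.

ΔP = 1010 − 893 = 117 mb.
V ≈ 6.18 × 117^0.62 = 6.18 × 19.155 ≈ 118.376 kt.
118.376 × 1.852 ≈ 219.23 km/h → 219.2 km/h.

219.2 km/h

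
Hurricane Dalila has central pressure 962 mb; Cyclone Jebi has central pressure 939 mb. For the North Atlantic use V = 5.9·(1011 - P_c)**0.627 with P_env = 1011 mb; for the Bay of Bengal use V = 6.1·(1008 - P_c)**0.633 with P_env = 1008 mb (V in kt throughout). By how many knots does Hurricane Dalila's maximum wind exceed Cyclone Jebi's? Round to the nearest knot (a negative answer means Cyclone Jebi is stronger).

-21 kt

Hurricane Dalila: ΔP = 49; V ≈ 5.9 × 49^0.627 ≈ 67.70 kt.
Cyclone Jebi: ΔP = 69; V ≈ 6.1 × 69^0.633 ≈ 88.99 kt.
Difference ≈ 67.70 − 88.99 = -21.29 → -21 kt.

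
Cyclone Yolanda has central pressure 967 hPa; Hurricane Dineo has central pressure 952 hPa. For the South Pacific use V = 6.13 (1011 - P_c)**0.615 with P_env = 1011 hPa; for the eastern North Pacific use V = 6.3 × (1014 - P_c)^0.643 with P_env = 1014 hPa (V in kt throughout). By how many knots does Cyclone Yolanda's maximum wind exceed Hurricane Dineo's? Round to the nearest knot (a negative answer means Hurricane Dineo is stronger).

-27 kt

Cyclone Yolanda: ΔP = 44; V ≈ 6.13 × 44^0.615 ≈ 62.83 kt.
Hurricane Dineo: ΔP = 62; V ≈ 6.3 × 62^0.643 ≈ 89.51 kt.
Difference ≈ 62.83 − 89.51 = -26.68 → -27 kt.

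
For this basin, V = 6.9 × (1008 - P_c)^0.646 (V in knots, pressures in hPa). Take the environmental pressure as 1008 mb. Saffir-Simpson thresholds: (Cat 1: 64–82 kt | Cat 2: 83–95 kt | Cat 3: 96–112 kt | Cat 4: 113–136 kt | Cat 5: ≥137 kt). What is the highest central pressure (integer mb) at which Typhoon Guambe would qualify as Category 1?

Category 1 begins at V = 64 kt.
Required ΔP = (64/6.9)^(1/0.646) = 9.275^1.548 ≈ 31.44 mb.
P_c ≤ 1008 − 31.44 = 976.56, so the highest integer P_c is 976 mb.

976 mb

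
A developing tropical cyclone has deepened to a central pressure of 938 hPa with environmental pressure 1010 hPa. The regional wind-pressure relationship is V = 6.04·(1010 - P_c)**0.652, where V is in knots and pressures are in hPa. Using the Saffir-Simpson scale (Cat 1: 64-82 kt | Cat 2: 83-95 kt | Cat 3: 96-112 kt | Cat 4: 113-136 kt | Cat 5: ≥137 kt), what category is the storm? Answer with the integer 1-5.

ΔP = 1010 − 938 = 72 hPa.
V ≈ 6.04 × 72^0.652 = 6.04 × 16.25 ≈ 98 kt.
98 kt falls in the Category 3 band.

3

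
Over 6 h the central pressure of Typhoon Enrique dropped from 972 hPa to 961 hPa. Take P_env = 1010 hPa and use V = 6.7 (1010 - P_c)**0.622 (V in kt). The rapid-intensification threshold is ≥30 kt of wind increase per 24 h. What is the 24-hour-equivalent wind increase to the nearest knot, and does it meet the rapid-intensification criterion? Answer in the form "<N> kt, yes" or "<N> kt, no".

44 kt, yes

V₁: ΔP = 38, V ≈ 6.7 × 38^0.622 ≈ 64.37 kt.
V₂: ΔP = 49, V ≈ 6.7 × 49^0.622 ≈ 75.40 kt.
ΔV over 6 h = 11.03 kt → 24 h equivalent = 11.03 × 24/6 ≈ 44.12 kt.
44 kt ≥ 30 kt ⇒ rapid intensification.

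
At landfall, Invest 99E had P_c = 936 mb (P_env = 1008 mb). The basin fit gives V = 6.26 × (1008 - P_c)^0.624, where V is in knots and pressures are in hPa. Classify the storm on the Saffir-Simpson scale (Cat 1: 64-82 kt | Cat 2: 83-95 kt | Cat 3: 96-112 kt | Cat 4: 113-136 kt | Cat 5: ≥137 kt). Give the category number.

ΔP = 1008 − 936 = 72 mb.
V ≈ 6.26 × 72^0.624 = 6.26 × 14.42 ≈ 90 kt.
90 kt falls in the Category 2 band.

2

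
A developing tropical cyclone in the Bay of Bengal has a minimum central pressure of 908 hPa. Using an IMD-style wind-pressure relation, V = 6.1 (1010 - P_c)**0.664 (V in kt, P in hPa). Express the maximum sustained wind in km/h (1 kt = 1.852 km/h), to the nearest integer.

244 km/h

ΔP = 1010 − 908 = 102 hPa.
V ≈ 6.1 × 102^0.664 = 6.1 × 21.563 ≈ 131.535 kt.
131.535 × 1.852 ≈ 243.60 km/h → 244 km/h.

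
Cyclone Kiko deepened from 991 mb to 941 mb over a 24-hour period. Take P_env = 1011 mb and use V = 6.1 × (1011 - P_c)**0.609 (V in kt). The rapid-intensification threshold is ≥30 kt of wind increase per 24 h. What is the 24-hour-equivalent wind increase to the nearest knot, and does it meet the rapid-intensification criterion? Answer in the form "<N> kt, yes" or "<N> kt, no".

V₁: ΔP = 20, V ≈ 6.1 × 20^0.609 ≈ 37.81 kt.
V₂: ΔP = 70, V ≈ 6.1 × 70^0.609 ≈ 81.10 kt.
ΔV over 24 h = 43.29 kt → 24 h equivalent = 43.29 × 24/24 ≈ 43.29 kt.
43 kt ≥ 30 kt ⇒ rapid intensification.

43 kt, yes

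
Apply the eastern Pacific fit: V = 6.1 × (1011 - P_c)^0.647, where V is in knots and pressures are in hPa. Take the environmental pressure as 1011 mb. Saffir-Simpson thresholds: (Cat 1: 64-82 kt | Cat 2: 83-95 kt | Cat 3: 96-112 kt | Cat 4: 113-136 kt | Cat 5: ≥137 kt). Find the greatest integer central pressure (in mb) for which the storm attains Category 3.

Category 3 begins at V = 96 kt.
Required ΔP = (96/6.1)^(1/0.647) = 15.738^1.546 ≈ 70.79 mb.
P_c ≤ 1011 − 70.79 = 940.21, so the highest integer P_c is 940 mb.

940 mb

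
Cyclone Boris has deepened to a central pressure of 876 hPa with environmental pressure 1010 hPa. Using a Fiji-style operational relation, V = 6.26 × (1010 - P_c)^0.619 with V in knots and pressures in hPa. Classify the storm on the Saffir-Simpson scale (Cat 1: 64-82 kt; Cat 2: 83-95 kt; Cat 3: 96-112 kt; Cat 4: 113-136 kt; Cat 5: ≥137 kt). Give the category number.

4

ΔP = 1010 − 876 = 134 hPa.
V ≈ 6.26 × 134^0.619 = 6.26 × 20.73 ≈ 130 kt.
130 kt falls in the Category 4 band.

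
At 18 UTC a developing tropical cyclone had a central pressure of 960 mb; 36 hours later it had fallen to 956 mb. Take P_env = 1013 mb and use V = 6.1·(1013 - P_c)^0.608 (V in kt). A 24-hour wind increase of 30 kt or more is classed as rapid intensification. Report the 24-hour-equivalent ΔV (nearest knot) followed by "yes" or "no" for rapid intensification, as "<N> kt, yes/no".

V₁: ΔP = 53, V ≈ 6.1 × 53^0.608 ≈ 68.19 kt.
V₂: ΔP = 57, V ≈ 6.1 × 57^0.608 ≈ 71.27 kt.
ΔV over 36 h = 3.08 kt → 24 h equivalent = 3.08 × 24/36 ≈ 2.05 kt.
2 kt < 30 kt ⇒ not rapid intensification.

2 kt, no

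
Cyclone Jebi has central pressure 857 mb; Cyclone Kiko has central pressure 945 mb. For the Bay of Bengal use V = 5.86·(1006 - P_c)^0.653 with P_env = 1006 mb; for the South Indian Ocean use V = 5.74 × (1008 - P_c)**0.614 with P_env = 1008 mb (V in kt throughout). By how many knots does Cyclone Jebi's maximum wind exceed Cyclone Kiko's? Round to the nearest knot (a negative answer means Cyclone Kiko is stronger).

81 kt

Cyclone Jebi: ΔP = 149; V ≈ 5.86 × 149^0.653 ≈ 153.81 kt.
Cyclone Kiko: ΔP = 63; V ≈ 5.74 × 63^0.614 ≈ 73.06 kt.
Difference ≈ 153.81 − 73.06 = 80.75 → 81 kt.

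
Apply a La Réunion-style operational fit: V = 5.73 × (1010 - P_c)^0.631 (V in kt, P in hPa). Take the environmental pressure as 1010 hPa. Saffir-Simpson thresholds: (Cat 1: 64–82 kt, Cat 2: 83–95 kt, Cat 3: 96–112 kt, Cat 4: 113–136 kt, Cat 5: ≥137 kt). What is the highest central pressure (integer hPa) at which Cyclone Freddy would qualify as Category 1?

Category 1 begins at V = 64 kt.
Required ΔP = (64/5.73)^(1/0.631) = 11.169^1.585 ≈ 45.80 hPa.
P_c ≤ 1010 − 45.80 = 964.20, so the highest integer P_c is 964 hPa.

964 hPa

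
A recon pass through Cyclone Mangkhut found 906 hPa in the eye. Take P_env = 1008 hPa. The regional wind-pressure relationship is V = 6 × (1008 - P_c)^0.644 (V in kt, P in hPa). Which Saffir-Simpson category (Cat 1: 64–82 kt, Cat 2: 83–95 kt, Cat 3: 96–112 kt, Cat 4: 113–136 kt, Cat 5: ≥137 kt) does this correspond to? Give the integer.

4

ΔP = 1008 − 906 = 102 hPa.
V ≈ 6 × 102^0.644 = 6 × 19.66 ≈ 118 kt.
118 kt falls in the Category 4 band.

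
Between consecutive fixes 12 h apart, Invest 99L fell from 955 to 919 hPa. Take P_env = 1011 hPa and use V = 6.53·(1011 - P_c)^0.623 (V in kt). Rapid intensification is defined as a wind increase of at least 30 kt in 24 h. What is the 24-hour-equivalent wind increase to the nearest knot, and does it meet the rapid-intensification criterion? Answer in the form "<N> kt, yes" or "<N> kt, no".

V₁: ΔP = 56, V ≈ 6.53 × 56^0.623 ≈ 80.17 kt.
V₂: ΔP = 92, V ≈ 6.53 × 92^0.623 ≈ 109.23 kt.
ΔV over 12 h = 29.06 kt → 24 h equivalent = 29.06 × 24/12 ≈ 58.12 kt.
58 kt ≥ 30 kt ⇒ rapid intensification.

58 kt, yes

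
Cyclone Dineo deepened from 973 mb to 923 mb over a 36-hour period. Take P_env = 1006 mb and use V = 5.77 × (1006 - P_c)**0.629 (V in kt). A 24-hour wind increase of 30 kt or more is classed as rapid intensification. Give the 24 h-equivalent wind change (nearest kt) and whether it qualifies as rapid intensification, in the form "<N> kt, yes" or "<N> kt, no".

V₁: ΔP = 33, V ≈ 5.77 × 33^0.629 ≈ 52.04 kt.
V₂: ΔP = 83, V ≈ 5.77 × 83^0.629 ≈ 92.96 kt.
ΔV over 36 h = 40.92 kt → 24 h equivalent = 40.92 × 24/36 ≈ 27.28 kt.
27 kt < 30 kt ⇒ not rapid intensification.

27 kt, no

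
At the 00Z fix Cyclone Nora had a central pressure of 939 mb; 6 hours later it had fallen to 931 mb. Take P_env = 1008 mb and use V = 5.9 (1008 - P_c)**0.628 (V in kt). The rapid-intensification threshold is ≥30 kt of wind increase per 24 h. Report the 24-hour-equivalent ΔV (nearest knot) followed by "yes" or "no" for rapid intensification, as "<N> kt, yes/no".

V₁: ΔP = 69, V ≈ 5.9 × 69^0.628 ≈ 84.27 kt.
V₂: ΔP = 77, V ≈ 5.9 × 77^0.628 ≈ 90.28 kt.
ΔV over 6 h = 6.01 kt → 24 h equivalent = 6.01 × 24/6 ≈ 24.04 kt.
24 kt < 30 kt ⇒ not rapid intensification.

24 kt, no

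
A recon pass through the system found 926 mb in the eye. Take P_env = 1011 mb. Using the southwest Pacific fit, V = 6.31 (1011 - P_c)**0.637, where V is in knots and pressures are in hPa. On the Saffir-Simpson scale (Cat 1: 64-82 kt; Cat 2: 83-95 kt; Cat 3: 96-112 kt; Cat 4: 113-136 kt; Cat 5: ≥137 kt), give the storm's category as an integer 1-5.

ΔP = 1011 − 926 = 85 mb.
V ≈ 6.31 × 85^0.637 = 6.31 × 16.94 ≈ 107 kt.
107 kt falls in the Category 3 band.

3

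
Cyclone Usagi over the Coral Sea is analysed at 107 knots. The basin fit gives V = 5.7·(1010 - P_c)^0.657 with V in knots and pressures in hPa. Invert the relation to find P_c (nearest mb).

ΔP = (V / 5.7)^(1/0.657) = (107/5.7)^1.522.
107/5.7 = 18.772; 18.772^1.522 ≈ 86.77 mb.
P_c = 1010 − 86.77 = 923.23 ≈ 923 mb.

923 mb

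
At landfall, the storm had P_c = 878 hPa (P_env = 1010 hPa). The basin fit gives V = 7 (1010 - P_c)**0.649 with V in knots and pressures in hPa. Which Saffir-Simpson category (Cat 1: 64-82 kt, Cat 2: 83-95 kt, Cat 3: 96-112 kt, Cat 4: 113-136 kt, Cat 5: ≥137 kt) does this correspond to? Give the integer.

5

ΔP = 1010 − 878 = 132 hPa.
V ≈ 7 × 132^0.649 = 7 × 23.78 ≈ 166 kt.
166 kt falls in the Category 5 band.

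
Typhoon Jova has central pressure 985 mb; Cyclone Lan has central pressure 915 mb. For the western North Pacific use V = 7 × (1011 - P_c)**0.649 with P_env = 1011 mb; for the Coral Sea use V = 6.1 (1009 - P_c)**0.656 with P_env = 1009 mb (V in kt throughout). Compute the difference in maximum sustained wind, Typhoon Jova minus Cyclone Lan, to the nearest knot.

-62 kt

Typhoon Jova: ΔP = 26; V ≈ 7 × 26^0.649 ≈ 58.00 kt.
Cyclone Lan: ΔP = 94; V ≈ 6.1 × 94^0.656 ≈ 120.14 kt.
Difference ≈ 58.00 − 120.14 = -62.14 → -62 kt.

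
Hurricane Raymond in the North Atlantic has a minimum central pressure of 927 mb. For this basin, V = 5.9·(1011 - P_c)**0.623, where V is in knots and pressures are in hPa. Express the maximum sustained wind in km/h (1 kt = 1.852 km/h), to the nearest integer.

173 km/h

ΔP = 1011 − 927 = 84 mb.
V ≈ 5.9 × 84^0.623 = 5.9 × 15.806 ≈ 93.256 kt.
93.256 × 1.852 ≈ 172.71 km/h → 173 km/h.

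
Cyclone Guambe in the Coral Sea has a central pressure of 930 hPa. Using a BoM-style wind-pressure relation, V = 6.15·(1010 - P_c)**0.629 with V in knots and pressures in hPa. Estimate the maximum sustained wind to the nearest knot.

ΔP = 1010 − 930 = 80 hPa.
80^0.629 ≈ 15.741.
V ≈ 6.15 × 15.741 ≈ 96.8 kt.

97 kt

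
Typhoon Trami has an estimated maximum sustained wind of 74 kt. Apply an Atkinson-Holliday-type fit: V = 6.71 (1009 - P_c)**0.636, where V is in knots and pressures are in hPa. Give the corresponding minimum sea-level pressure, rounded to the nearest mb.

ΔP = (V / 6.71)^(1/0.636) = (74/6.71)^1.572.
74/6.71 = 11.028; 11.028^1.572 ≈ 43.57 mb.
P_c = 1009 − 43.57 = 965.43 ≈ 965 mb.

965 mb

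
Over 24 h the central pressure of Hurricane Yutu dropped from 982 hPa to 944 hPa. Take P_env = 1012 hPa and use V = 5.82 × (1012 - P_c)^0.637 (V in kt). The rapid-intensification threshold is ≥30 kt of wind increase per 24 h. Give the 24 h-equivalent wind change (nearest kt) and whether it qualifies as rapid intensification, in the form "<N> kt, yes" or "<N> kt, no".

V₁: ΔP = 30, V ≈ 5.82 × 30^0.637 ≈ 50.80 kt.
V₂: ΔP = 68, V ≈ 5.82 × 68^0.637 ≈ 85.55 kt.
ΔV over 24 h = 34.75 kt → 24 h equivalent = 34.75 × 24/24 ≈ 34.75 kt.
35 kt ≥ 30 kt ⇒ rapid intensification.

35 kt, yes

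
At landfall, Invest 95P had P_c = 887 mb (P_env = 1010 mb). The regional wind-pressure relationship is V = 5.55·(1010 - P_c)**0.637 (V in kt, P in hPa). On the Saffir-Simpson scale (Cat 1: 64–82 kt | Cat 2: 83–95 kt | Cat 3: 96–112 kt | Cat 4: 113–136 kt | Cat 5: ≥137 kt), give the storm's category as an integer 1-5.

ΔP = 1010 − 887 = 123 mb.
V ≈ 5.55 × 123^0.637 = 5.55 × 21.44 ≈ 119 kt.
119 kt falls in the Category 4 band.

4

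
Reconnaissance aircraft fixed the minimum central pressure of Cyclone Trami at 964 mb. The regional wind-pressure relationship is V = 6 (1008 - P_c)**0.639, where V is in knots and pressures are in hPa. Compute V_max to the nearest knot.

ΔP = 1008 − 964 = 44 mb.
44^0.639 ≈ 11.224.
V ≈ 6 × 11.224 ≈ 67.3 kt.

67 kt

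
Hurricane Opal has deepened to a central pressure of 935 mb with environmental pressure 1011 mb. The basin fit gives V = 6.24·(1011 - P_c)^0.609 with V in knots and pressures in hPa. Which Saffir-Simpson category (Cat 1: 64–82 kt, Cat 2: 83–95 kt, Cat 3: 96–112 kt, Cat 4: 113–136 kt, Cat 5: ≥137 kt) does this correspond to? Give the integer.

2

ΔP = 1011 − 935 = 76 mb.
V ≈ 6.24 × 76^0.609 = 6.24 × 13.98 ≈ 87 kt.
87 kt falls in the Category 2 band.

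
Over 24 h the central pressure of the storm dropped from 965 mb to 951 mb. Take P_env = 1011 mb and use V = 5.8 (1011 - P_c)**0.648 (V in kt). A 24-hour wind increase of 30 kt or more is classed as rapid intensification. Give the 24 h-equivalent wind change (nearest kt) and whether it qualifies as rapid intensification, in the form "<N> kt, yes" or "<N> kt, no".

V₁: ΔP = 46, V ≈ 5.8 × 46^0.648 ≈ 69.33 kt.
V₂: ΔP = 60, V ≈ 5.8 × 60^0.648 ≈ 82.35 kt.
ΔV over 24 h = 13.02 kt → 24 h equivalent = 13.02 × 24/24 ≈ 13.02 kt.
13 kt < 30 kt ⇒ not rapid intensification.

13 kt, no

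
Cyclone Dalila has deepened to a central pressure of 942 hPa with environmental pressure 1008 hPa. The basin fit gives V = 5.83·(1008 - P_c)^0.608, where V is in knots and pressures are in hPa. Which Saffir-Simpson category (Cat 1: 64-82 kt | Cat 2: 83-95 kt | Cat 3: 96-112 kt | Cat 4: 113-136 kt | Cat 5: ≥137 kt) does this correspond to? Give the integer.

ΔP = 1008 − 942 = 66 hPa.
V ≈ 5.83 × 66^0.608 = 5.83 × 12.77 ≈ 74 kt.
74 kt falls in the Category 1 band.

1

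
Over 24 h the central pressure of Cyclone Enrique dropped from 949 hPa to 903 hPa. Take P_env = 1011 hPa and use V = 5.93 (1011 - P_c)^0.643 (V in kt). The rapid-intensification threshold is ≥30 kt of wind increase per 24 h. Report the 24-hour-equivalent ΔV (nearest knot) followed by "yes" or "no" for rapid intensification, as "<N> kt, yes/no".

V₁: ΔP = 62, V ≈ 5.93 × 62^0.643 ≈ 84.25 kt.
V₂: ΔP = 108, V ≈ 5.93 × 108^0.643 ≈ 120.38 kt.
ΔV over 24 h = 36.13 kt → 24 h equivalent = 36.13 × 24/24 ≈ 36.13 kt.
36 kt ≥ 30 kt ⇒ rapid intensification.

36 kt, yes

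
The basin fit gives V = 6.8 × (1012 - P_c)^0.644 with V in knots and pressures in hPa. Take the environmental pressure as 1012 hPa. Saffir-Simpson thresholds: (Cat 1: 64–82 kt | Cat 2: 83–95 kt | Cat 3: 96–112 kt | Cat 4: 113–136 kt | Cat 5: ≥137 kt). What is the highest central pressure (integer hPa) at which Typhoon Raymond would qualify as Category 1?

Category 1 begins at V = 64 kt.
Required ΔP = (64/6.8)^(1/0.644) = 9.412^1.553 ≈ 32.50 hPa.
P_c ≤ 1012 − 32.50 = 979.50, so the highest integer P_c is 979 hPa.

979 hPa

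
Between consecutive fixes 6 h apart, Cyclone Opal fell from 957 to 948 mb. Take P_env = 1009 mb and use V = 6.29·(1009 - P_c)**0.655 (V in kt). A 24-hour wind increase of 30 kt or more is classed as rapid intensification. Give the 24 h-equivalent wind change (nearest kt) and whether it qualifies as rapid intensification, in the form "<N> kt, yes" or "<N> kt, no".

37 kt, yes

V₁: ΔP = 52, V ≈ 6.29 × 52^0.655 ≈ 83.68 kt.
V₂: ΔP = 61, V ≈ 6.29 × 61^0.655 ≈ 92.91 kt.
ΔV over 6 h = 9.23 kt → 24 h equivalent = 9.23 × 24/6 ≈ 36.92 kt.
37 kt ≥ 30 kt ⇒ rapid intensification.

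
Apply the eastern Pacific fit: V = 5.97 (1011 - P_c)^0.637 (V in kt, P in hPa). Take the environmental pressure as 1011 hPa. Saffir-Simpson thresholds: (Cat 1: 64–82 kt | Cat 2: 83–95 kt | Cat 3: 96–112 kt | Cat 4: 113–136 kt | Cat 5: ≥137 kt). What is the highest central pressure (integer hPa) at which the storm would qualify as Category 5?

Category 5 begins at V = 137 kt.
Required ΔP = (137/5.97)^(1/0.637) = 22.948^1.570 ≈ 136.83 hPa.
P_c ≤ 1011 − 136.83 = 874.17, so the highest integer P_c is 874 hPa.

874 hPa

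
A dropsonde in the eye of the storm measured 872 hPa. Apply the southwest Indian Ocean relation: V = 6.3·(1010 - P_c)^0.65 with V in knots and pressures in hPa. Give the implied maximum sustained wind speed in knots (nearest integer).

ΔP = 1010 − 872 = 138 hPa.
138^0.65 ≈ 24.599.
V ≈ 6.3 × 24.599 ≈ 155.0 kt.

155 kt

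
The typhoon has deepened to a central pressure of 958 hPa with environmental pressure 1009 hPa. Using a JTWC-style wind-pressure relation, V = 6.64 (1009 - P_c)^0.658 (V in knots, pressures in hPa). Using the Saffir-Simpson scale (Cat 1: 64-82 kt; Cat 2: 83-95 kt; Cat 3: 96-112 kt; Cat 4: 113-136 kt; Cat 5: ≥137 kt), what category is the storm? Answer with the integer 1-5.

ΔP = 1009 − 958 = 51 hPa.
V ≈ 6.64 × 51^0.658 = 6.64 × 13.29 ≈ 88 kt.
88 kt falls in the Category 2 band.

2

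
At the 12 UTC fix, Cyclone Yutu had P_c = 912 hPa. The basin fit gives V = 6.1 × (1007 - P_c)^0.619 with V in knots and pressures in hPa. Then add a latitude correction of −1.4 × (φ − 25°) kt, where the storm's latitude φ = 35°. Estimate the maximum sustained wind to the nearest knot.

88 kt

ΔP = 1007 − 912 = 95 hPa.
95^0.619 ≈ 16.758.
V ≈ 6.1 × 16.758 ≈ 102.2 kt.
Latitude correction: −1.4 × (35 − 25) = -14 kt.
Corrected V ≈ 88.2 kt → 88 kt.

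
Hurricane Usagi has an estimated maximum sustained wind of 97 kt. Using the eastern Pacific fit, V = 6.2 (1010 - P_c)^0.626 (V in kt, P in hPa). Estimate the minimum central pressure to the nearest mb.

ΔP = (V / 6.2)^(1/0.626) = (97/6.2)^1.597.
97/6.2 = 15.645; 15.645^1.597 ≈ 80.90 mb.
P_c = 1010 − 80.90 = 929.10 ≈ 929 mb.

929 mb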